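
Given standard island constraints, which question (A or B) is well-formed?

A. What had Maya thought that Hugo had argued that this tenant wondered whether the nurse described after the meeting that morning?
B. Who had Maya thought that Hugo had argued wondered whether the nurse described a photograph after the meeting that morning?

In A, the wh-phrase is extracted from inside a wh-island (introduced by "whether"), which blocks movement.
In B, the extraction path crosses only that-complement boundaries, which are transparent.
So B is grammatical.

B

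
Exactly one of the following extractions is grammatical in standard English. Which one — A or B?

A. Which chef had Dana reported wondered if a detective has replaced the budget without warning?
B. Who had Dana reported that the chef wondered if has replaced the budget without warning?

A

In B, the wh-phrase is extracted from inside a wh-island (introduced by "if"), which blocks movement.
In A, the extraction path crosses only that-complement boundaries, which are transparent.
So A is grammatical.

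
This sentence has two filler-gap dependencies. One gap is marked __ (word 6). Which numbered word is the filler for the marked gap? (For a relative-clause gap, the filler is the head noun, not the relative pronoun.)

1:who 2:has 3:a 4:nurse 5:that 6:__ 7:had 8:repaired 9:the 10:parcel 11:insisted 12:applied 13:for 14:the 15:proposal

4

The marked gap is inside the relative clause, the subject of "repaired".
Its filler is the head noun "nurse" (via "that"), at word 4.
(The other dependency links word 1 to a gap after word 11.)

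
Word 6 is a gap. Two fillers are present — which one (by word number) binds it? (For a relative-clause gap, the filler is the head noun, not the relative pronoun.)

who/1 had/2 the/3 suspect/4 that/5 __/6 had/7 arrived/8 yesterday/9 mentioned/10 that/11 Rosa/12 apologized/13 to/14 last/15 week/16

4

The marked gap is inside the relative clause, the subject of "arrived".
Its filler is the head noun "suspect" (via "that"), at word 4.
(The other dependency links word 1 to a gap after word 14.)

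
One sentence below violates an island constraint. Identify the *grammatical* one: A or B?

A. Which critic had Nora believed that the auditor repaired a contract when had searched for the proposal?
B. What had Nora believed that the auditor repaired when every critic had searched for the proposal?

In A, the wh-phrase is extracted from inside an adjunct island (introduced by "when"), which blocks movement.
In B, the extraction path crosses only that-complement boundaries, which are transparent.
So B is grammatical.

B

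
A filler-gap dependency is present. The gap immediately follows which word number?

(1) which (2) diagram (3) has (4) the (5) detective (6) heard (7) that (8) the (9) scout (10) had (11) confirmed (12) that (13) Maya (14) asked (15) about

15

The displaced element is "which diagram" (word 2).
It is linked across 2 clause boundaries (that → that).
It functions as the object of the preposition "about" of "asked", so the gap sits immediately after word 15 ("about").
Base order: The detective has heard that the scout had confirmed that Maya asked about which diagram.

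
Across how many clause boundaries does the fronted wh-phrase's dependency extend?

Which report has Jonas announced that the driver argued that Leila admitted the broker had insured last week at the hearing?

3

"which report" is extracted from the object of "insured".
Boundaries crossed, outermost first: [that], [that], [Ø] — 3 in total.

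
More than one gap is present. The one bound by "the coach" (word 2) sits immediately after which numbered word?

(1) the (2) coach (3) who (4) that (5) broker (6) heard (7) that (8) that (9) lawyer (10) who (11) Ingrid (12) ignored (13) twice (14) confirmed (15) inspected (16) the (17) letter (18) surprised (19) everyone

The displaced element is "the coach" (word 2).
It is linked across 2 clause boundaries (that → Ø).
It functions as the subject of "inspected", so the gap sits immediately after word 14 ("confirmed").
Base order: That broker heard that that lawyer who Ingrid ignored twice confirmed the coach inspected the letter.

14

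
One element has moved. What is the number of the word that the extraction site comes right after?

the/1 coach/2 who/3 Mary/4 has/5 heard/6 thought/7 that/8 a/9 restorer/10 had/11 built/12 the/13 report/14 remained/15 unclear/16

The displaced element is "the coach" (word 2).
It is linked across 1 clause boundary (Ø).
It functions as the subject of "thought", so the gap sits immediately after word 6 ("heard").
Base order: Mary has heard the coach thought that a restorer had built the report.

6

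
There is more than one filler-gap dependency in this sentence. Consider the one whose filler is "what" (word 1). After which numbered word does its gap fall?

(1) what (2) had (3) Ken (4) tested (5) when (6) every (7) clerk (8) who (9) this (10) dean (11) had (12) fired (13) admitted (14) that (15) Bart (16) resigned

The displaced element is "what" (word 1).
It functions as the direct object of "tested", so the gap sits immediately after word 4 ("tested").
Base order: Ken had tested what when every clerk who this dean had fired admitted that Bart resigned.

4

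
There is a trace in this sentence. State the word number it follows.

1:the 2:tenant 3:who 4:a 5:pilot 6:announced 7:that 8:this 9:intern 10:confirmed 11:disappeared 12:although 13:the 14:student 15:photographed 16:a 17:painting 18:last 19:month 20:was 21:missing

The displaced element is "the tenant" (word 2).
It is linked across 2 clause boundaries (that → Ø).
It functions as the subject of "disappeared", so the gap sits immediately after word 10 ("confirmed").
Base order: A pilot announced that this intern confirmed the tenant disappeared although the student photographed a painting last month.

10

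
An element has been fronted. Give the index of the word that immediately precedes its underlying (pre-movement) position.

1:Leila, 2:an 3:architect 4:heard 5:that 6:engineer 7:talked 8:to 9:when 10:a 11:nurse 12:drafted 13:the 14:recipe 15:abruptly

The displaced element is "Leila" (word 1).
It is linked across 1 clause boundary (Ø).
It functions as the object of the preposition "to" of "talked", so the gap sits immediately after word 8 ("to").
Base order: An architect heard that engineer talked to Leila when a nurse drafted the recipe abruptly.

8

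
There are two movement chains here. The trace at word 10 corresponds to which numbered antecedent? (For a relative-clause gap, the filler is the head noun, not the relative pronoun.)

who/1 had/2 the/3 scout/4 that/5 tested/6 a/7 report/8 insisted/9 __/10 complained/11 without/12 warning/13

The marked gap is the subject of "complained".
Its filler is the fronted wh-phrase "who", at word 1.
(The other dependency links word 4 to a gap after word 5.)

1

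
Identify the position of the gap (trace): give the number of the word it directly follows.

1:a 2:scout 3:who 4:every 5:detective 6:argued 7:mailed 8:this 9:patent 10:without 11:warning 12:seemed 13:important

6

The displaced element is "a scout" (word 2).
It is linked across 1 clause boundary (Ø).
It functions as the subject of "mailed", so the gap sits immediately after word 6 ("argued").
Base order: Every detective argued that a scout mailed this patent without warning.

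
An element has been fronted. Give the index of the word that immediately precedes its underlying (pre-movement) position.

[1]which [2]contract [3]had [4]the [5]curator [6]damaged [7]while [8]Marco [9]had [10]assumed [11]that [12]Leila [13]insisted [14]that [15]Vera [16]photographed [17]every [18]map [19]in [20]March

The displaced element is "which contract" (word 2).
It functions as the direct object of "damaged", so the gap sits immediately after word 6 ("damaged").
Base order: The curator had damaged which contract while Marco had assumed that Leila insisted that Vera photographed every map in March.

6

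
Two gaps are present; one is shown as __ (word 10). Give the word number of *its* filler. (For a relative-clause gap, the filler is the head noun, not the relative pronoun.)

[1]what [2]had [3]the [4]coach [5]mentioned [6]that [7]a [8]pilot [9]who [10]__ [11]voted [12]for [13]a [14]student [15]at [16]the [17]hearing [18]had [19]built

8

The marked gap is inside the relative clause, the subject of "voted".
Its filler is the head noun "pilot" (via "who"), at word 8.
(The other dependency links word 1 to a gap after word 19.)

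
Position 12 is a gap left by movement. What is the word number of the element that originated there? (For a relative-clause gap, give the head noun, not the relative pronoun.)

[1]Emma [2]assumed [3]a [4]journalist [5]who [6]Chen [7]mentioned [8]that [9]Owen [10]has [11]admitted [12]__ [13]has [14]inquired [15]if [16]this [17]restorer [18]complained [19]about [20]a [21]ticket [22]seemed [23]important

The gap at 12 is the subject of "inquired", inside a relative clause.
The relative pronoun is "who" (word 5); it is bound by the head noun immediately before it.
Its filler is the head noun "journalist", at word 4.

4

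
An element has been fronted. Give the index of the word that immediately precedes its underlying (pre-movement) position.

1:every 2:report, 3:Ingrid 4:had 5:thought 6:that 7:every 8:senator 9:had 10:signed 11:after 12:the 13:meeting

10

The displaced element is "every report" (word 2).
It is linked across 1 clause boundary (that).
It functions as the direct object of "signed", so the gap sits immediately after word 10 ("signed").
Base order: Ingrid had thought that every senator had signed every report after the meeting.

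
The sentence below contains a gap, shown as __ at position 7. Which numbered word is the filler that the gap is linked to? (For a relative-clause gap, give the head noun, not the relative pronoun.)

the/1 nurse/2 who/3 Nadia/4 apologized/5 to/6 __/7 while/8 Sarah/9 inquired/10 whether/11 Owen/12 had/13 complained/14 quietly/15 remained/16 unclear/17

The gap at 7 is the prepositional object of "apologized", inside a relative clause.
The relative pronoun is "who" (word 3); it is bound by the head noun immediately before it.
Its filler is the head noun "nurse", at word 2.

2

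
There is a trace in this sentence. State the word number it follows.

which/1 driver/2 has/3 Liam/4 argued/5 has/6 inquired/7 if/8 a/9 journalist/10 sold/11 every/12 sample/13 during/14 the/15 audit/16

5

The displaced element is "which driver" (word 2).
It is linked across 1 clause boundary (Ø).
It functions as the subject of "inquired", so the gap sits immediately after word 5 ("argued").
Base order: Liam has argued which driver has inquired if a journalist sold every sample during the audit.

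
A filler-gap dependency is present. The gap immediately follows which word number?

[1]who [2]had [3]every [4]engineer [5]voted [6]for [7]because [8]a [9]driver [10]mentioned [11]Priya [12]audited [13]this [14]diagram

6

The displaced element is "who" (word 1).
It functions as the object of the preposition "for" of "voted", so the gap sits immediately after word 6 ("for").
Base order: Every engineer had voted for who because a driver mentioned Priya audited this diagram.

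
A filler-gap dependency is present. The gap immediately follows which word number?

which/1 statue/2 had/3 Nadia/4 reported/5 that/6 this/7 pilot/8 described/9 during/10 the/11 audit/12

The displaced element is "which statue" (word 2).
It is linked across 1 clause boundary (that).
It functions as the direct object of "described", so the gap sits immediately after word 9 ("described").
Base order: Nadia had reported that this pilot described which statue during the audit.

9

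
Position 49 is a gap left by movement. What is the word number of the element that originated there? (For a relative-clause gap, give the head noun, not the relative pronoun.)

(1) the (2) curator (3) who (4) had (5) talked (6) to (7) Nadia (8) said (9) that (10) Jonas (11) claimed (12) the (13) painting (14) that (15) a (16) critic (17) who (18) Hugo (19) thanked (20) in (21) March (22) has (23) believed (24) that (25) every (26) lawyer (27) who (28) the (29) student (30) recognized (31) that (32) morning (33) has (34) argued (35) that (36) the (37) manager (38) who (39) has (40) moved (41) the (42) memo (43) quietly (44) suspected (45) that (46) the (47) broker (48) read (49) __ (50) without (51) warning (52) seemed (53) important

13

The gap at 49 is the object of "read", inside a relative clause.
The relative pronoun is "that" (word 14); it is bound by the head noun immediately before it.
Its filler is the head noun "painting", at word 13.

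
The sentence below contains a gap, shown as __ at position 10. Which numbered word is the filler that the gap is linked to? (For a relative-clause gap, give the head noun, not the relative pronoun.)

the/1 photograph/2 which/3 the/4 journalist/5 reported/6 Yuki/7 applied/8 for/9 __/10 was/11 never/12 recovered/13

The gap at 10 is the prepositional object of "applied", inside a relative clause.
The relative pronoun is "which" (word 3); it is bound by the head noun immediately before it.
Its filler is the head noun "photograph", at word 2.

2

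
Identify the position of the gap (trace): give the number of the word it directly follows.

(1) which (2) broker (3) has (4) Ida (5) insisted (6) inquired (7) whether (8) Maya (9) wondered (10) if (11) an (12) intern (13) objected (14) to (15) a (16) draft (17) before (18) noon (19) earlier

The displaced element is "which broker" (word 2).
It is linked across 1 clause boundary (Ø).
It functions as the subject of "inquired", so the gap sits immediately after word 5 ("insisted").
Base order: Ida has insisted which broker inquired whether Maya wondered if an intern objected to a draft before noon earlier.

5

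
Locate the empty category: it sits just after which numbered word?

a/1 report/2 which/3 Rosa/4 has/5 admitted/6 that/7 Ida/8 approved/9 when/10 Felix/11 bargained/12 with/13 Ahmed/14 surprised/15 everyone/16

The displaced element is "a report" (word 2).
It is linked across 1 clause boundary (that).
It functions as the direct object of "approved", so the gap sits immediately after word 9 ("approved").
Base order: Rosa has admitted that Ida approved a report when Felix bargained with Ahmed.

9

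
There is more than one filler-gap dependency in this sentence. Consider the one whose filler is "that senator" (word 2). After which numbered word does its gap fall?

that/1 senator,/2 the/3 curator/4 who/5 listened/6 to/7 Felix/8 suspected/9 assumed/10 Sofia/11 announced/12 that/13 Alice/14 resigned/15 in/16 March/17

The displaced element is "that senator" (word 2).
It is linked across 1 clause boundary (Ø).
It functions as the subject of "assumed", so the gap sits immediately after word 9 ("suspected").
Base order: The curator who listened to Felix suspected that senator assumed Sofia announced that Alice resigned in March.

9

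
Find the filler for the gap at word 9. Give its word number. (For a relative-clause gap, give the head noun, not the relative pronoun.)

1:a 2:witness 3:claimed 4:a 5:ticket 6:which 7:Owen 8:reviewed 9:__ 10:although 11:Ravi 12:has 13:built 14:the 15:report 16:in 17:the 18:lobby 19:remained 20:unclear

The gap at 9 is the object of "reviewed", inside a relative clause.
The relative pronoun is "which" (word 6); it is bound by the head noun immediately before it.
Its filler is the head noun "ticket", at word 5.

5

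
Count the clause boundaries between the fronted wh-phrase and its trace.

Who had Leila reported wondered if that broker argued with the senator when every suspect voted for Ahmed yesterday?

1

"who" is extracted from the subject of "wondered".
Boundaries crossed, outermost first: [Ø] — 1 in total.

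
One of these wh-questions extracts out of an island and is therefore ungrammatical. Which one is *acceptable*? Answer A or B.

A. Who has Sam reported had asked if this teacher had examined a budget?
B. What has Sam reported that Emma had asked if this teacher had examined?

In B, the wh-phrase is extracted from inside a wh-island (introduced by "if"), which blocks movement.
In A, the extraction path crosses only that-complement boundaries, which are transparent.
So A is grammatical.

A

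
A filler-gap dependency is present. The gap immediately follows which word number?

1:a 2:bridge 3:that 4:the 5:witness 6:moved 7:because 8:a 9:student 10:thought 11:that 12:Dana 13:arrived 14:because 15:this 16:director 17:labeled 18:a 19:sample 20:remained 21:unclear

6

The displaced element is "a bridge" (word 2).
It functions as the direct object of "moved", so the gap sits immediately after word 6 ("moved").
Base order: The witness moved a bridge because a student thought that Dana arrived because this director labeled a sample.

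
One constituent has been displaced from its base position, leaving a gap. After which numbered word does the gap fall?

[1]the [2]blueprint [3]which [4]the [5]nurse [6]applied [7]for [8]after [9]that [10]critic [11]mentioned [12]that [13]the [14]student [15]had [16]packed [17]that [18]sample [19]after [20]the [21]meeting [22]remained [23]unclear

The displaced element is "the blueprint" (word 2).
It functions as the object of the preposition "for" of "applied", so the gap sits immediately after word 7 ("for").
Base order: The nurse applied for the blueprint after that critic mentioned that the student had packed that sample after the meeting.

7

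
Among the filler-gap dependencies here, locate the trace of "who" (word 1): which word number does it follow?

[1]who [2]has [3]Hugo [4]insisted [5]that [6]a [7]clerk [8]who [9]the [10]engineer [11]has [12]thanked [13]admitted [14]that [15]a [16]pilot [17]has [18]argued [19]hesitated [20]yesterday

18

The displaced element is "who" (word 1).
It is linked across 3 clause boundaries (that → that → Ø).
It functions as the subject of "hesitated", so the gap sits immediately after word 18 ("argued").
Base order: Hugo has insisted that a clerk who the engineer has thanked admitted that a pilot has argued that who hesitated yesterday.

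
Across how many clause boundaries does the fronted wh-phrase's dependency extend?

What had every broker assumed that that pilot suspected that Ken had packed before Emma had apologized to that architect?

"what" is extracted from the object of "packed".
Boundaries crossed, outermost first: [that], [that] — 2 in total.

2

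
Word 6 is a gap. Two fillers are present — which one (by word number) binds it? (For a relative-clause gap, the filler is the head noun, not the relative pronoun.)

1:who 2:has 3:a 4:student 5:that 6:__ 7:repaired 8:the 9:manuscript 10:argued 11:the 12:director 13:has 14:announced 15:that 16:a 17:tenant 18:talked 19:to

4

The marked gap is inside the relative clause, the subject of "repaired".
Its filler is the head noun "student" (via "that"), at word 4.
(The other dependency links word 1 to a gap after word 19.)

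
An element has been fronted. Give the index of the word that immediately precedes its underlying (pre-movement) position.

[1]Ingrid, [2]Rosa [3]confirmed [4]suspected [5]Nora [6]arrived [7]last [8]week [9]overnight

The displaced element is "Ingrid" (word 1).
It is linked across 1 clause boundary (Ø).
It functions as the subject of "suspected", so the gap sits immediately after word 3 ("confirmed").
Base order: Rosa confirmed that Ingrid suspected Nora arrived last week overnight.

3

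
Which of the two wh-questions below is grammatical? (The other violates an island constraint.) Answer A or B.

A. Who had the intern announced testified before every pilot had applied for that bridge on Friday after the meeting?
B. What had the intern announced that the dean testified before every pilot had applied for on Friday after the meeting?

In B, the wh-phrase is extracted from inside an adjunct island (introduced by "before"), which blocks movement.
In A, the extraction path crosses only that-complement boundaries, which are transparent.
So A is grammatical.

A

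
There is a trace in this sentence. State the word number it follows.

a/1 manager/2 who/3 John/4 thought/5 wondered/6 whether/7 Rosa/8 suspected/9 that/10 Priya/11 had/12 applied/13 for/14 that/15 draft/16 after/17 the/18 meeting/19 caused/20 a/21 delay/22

The displaced element is "a manager" (word 2).
It is linked across 1 clause boundary (Ø).
It functions as the subject of "wondered", so the gap sits immediately after word 5 ("thought").
Base order: John thought that a manager wondered whether Rosa suspected that Priya had applied for that draft after the meeting.

5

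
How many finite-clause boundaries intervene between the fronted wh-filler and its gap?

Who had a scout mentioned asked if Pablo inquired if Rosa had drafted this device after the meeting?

1

"who" is extracted from the subject of "asked".
Boundaries crossed, outermost first: [Ø] — 1 in total.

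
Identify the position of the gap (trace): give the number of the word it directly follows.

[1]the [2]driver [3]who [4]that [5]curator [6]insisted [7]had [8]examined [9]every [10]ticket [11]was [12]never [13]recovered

6

The displaced element is "the driver" (word 2).
It is linked across 1 clause boundary (Ø).
It functions as the subject of "examined", so the gap sits immediately after word 6 ("insisted").
Base order: That curator insisted that the driver had examined every ticket.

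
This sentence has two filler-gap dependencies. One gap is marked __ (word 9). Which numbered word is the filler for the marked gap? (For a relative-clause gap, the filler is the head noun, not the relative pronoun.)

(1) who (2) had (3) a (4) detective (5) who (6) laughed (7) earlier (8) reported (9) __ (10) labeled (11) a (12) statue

The marked gap is the subject of "labeled".
Its filler is the fronted wh-phrase "who", at word 1.
(The other dependency links word 4 to a gap after word 5.)

1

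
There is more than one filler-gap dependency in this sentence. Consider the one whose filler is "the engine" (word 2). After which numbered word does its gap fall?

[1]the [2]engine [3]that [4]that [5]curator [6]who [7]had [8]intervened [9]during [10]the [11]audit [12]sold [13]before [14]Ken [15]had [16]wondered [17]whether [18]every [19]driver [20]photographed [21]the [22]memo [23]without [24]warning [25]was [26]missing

12

The displaced element is "the engine" (word 2).
It functions as the direct object of "sold", so the gap sits immediately after word 12 ("sold").
Base order: That curator who had intervened during the audit sold the engine before Ken had wondered whether every driver photographed the memo without warning.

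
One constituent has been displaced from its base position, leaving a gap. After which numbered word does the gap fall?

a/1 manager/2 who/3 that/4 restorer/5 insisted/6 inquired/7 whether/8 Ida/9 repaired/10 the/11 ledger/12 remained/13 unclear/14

The displaced element is "a manager" (word 2).
It is linked across 1 clause boundary (Ø).
It functions as the subject of "inquired", so the gap sits immediately after word 6 ("insisted").
Base order: That restorer insisted that a manager inquired whether Ida repaired the ledger.

6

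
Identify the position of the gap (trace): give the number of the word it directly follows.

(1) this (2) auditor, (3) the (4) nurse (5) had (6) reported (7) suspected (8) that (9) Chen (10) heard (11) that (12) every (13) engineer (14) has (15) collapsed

6

The displaced element is "this auditor" (word 2).
It is linked across 1 clause boundary (Ø).
It functions as the subject of "suspected", so the gap sits immediately after word 6 ("reported").
Base order: The nurse had reported that this auditor suspected that Chen heard that every engineer has collapsed.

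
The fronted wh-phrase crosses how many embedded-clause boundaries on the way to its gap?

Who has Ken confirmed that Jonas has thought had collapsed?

2

"who" is extracted from the subject of "collapsed".
Boundaries crossed, outermost first: [that], [Ø] — 2 in total.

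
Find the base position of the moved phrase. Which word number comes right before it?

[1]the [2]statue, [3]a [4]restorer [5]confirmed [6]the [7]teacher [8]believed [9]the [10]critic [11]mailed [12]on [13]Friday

The displaced element is "the statue" (word 2).
It is linked across 2 clause boundaries (Ø → Ø).
It functions as the direct object of "mailed", so the gap sits immediately after word 11 ("mailed").
Base order: A restorer confirmed the teacher believed the critic mailed the statue on Friday.

11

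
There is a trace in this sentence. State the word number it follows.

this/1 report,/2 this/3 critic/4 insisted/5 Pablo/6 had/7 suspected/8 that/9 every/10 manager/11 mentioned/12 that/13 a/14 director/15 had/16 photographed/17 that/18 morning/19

17

The displaced element is "this report" (word 2).
It is linked across 3 clause boundaries (Ø → that → that).
It functions as the direct object of "photographed", so the gap sits immediately after word 17 ("photographed").
Base order: This critic insisted Pablo had suspected that every manager mentioned that a director had photographed this report that morning.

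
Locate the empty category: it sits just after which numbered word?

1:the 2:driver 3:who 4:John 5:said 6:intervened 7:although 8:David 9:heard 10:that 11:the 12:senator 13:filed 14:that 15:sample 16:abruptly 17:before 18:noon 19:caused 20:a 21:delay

5

The displaced element is "the driver" (word 2).
It is linked across 1 clause boundary (Ø).
It functions as the subject of "intervened", so the gap sits immediately after word 5 ("said").
Base order: John said that the driver intervened although David heard that the senator filed that sample abruptly before noon.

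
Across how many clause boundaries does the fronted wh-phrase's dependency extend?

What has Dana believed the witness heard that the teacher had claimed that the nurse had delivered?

"what" is extracted from the object of "delivered".
Boundaries crossed, outermost first: [Ø], [that], [that] — 3 in total.

3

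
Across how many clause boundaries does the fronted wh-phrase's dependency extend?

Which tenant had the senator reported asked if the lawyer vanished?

1

"which tenant" is extracted from the subject of "asked".
Boundaries crossed, outermost first: [Ø] — 1 in total.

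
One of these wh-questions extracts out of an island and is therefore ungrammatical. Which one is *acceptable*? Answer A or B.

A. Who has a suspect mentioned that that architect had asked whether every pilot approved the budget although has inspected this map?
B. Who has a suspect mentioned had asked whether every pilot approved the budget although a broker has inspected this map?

In A, the wh-phrase is extracted from inside a wh-island (introduced by "whether"), which blocks movement.
In B, the extraction path crosses only that-complement boundaries, which are transparent.
So B is grammatical.

B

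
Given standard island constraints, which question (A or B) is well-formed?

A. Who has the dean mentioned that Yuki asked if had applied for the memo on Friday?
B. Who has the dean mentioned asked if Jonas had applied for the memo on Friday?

In A, the wh-phrase is extracted from inside a wh-island (introduced by "if"), which blocks movement.
In B, the extraction path crosses only that-complement boundaries, which are transparent.
So B is grammatical.

B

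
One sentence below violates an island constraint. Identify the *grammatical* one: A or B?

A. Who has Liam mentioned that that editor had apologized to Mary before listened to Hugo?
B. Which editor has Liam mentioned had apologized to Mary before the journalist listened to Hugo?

B

In A, the wh-phrase is extracted from inside an adjunct island (introduced by "before"), which blocks movement.
In B, the extraction path crosses only that-complement boundaries, which are transparent.
So B is grammatical.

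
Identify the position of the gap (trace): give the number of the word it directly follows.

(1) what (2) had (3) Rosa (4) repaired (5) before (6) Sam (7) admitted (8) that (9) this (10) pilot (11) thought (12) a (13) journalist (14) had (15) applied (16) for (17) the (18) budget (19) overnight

The displaced element is "what" (word 1).
It functions as the direct object of "repaired", so the gap sits immediately after word 4 ("repaired").
Base order: Rosa had repaired what before Sam admitted that this pilot thought a journalist had applied for the budget overnight.

4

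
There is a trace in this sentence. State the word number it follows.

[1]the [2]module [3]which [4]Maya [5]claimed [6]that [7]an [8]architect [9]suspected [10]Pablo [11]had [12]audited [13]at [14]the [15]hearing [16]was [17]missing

12

The displaced element is "the module" (word 2).
It is linked across 2 clause boundaries (that → Ø).
It functions as the direct object of "audited", so the gap sits immediately after word 12 ("audited").
Base order: Maya claimed that an architect suspected Pablo had audited the module at the hearing.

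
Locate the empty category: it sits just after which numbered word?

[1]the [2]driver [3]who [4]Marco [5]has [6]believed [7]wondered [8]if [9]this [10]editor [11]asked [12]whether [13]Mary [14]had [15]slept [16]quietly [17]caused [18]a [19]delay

The displaced element is "the driver" (word 2).
It is linked across 1 clause boundary (Ø).
It functions as the subject of "wondered", so the gap sits immediately after word 6 ("believed").
Base order: Marco has believed that the driver wondered if this editor asked whether Mary had slept quietly.

6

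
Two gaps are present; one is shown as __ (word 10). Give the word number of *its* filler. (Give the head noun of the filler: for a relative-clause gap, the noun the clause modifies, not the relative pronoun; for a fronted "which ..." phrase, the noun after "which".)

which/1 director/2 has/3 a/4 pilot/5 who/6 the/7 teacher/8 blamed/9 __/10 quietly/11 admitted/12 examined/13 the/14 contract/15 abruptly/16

5

The marked gap is inside the relative clause, the direct object of "blamed".
Its filler is the head noun "pilot" (via "who"), at word 5.
(The other dependency links word 2 to a gap after word 12.)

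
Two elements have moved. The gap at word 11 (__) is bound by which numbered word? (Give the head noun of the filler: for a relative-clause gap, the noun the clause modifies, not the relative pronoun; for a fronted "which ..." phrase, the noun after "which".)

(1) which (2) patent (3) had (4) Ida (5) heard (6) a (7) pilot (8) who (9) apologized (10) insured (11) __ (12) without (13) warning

2

The marked gap is the direct object of "insured".
Its filler is the fronted wh-phrase "which patent", at word 2.
(The other dependency links word 7 to a gap after word 8.)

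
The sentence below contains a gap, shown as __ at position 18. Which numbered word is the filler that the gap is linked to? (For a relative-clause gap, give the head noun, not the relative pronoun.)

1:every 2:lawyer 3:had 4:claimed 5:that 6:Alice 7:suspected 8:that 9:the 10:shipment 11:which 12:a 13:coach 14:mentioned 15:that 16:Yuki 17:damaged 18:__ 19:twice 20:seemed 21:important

10

The gap at 18 is the object of "damaged", inside a relative clause.
The relative pronoun is "which" (word 11); it is bound by the head noun immediately before it.
Its filler is the head noun "shipment", at word 10.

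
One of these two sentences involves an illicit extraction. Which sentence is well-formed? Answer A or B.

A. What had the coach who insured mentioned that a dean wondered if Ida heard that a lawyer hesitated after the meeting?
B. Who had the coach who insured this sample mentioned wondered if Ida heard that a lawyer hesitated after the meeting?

In A, the wh-phrase is extracted from inside a complex-NP island (relative clause) (introduced by "who"), which blocks movement.
In B, the extraction path crosses only that-complement boundaries, which are transparent.
So B is grammatical.

B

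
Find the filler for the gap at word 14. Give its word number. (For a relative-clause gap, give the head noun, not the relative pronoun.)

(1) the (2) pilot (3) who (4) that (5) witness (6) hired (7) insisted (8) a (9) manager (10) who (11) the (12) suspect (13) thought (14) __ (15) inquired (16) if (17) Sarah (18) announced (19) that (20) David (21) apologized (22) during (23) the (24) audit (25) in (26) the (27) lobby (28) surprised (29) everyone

9

The gap at 14 is the subject of "inquired", inside a relative clause.
The relative pronoun is "who" (word 10); it is bound by the head noun immediately before it.
Its filler is the head noun "manager", at word 9.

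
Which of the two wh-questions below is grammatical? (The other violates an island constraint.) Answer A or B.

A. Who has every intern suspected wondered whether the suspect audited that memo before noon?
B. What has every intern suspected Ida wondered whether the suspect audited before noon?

A

In B, the wh-phrase is extracted from inside a wh-island (introduced by "whether"), which blocks movement.
In A, the extraction path crosses only that-complement boundaries, which are transparent.
So A is grammatical.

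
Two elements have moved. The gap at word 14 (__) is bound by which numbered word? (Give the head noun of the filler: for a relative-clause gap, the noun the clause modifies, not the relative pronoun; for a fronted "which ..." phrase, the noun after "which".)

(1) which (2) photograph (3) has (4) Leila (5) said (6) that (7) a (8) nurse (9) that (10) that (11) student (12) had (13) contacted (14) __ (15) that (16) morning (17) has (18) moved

The marked gap is inside the relative clause, the direct object of "contacted".
Its filler is the head noun "nurse" (via "that"), at word 8.
(The other dependency links word 2 to a gap after word 18.)

8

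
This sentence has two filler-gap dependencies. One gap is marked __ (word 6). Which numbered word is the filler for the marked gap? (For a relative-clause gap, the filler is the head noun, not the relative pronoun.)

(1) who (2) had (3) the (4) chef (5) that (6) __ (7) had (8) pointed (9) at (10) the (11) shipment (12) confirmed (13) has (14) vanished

The marked gap is inside the relative clause, the subject of "pointed".
Its filler is the head noun "chef" (via "that"), at word 4.
(The other dependency links word 1 to a gap after word 12.)

4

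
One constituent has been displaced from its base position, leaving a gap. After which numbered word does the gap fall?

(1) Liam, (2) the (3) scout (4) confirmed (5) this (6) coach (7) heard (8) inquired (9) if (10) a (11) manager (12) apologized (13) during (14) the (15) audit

7

The displaced element is "Liam" (word 1).
It is linked across 2 clause boundaries (Ø → Ø).
It functions as the subject of "inquired", so the gap sits immediately after word 7 ("heard").
Base order: The scout confirmed this coach heard Liam inquired if a manager apologized during the audit.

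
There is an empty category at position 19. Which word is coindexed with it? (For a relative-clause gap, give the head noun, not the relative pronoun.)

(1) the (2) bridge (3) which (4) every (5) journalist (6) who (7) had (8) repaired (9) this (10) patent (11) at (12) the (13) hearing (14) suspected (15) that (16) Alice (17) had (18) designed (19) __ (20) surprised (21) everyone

The gap at 19 is the object of "designed", inside a relative clause.
The relative pronoun is "which" (word 3); it is bound by the head noun immediately before it.
Its filler is the head noun "bridge", at word 2.

2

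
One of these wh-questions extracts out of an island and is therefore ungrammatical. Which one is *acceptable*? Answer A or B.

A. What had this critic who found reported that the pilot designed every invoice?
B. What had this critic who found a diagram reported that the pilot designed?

B

In A, the wh-phrase is extracted from inside a complex-NP island (relative clause) (introduced by "who"), which blocks movement.
In B, the extraction path crosses only that-complement boundaries, which are transparent.
So B is grammatical.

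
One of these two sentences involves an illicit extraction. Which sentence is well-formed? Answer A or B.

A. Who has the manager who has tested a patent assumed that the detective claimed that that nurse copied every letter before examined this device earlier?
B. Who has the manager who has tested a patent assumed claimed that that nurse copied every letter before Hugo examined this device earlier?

In A, the wh-phrase is extracted from inside an adjunct island (introduced by "before"), which blocks movement.
In B, the extraction path crosses only that-complement boundaries, which are transparent.
So B is grammatical.

B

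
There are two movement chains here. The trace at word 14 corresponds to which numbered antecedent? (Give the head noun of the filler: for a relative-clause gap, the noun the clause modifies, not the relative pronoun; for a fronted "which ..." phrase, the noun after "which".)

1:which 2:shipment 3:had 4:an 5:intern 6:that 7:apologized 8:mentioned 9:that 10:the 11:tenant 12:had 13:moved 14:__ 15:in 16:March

2

The marked gap is the direct object of "moved".
Its filler is the fronted wh-phrase "which shipment", at word 2.
(The other dependency links word 5 to a gap after word 6.)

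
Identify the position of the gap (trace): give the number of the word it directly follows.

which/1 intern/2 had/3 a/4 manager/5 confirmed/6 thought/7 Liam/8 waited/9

6

The displaced element is "which intern" (word 2).
It is linked across 1 clause boundary (Ø).
It functions as the subject of "thought", so the gap sits immediately after word 6 ("confirmed").
Base order: A manager had confirmed that which intern thought Liam waited.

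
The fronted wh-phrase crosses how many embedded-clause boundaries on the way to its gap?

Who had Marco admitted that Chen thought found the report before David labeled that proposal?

2

"who" is extracted from the subject of "found".
Boundaries crossed, outermost first: [that], [Ø] — 2 in total.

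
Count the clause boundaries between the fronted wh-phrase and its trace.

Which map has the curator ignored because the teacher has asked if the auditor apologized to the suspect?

0

"which map" originates inside the matrix clause — no clause boundary is crossed.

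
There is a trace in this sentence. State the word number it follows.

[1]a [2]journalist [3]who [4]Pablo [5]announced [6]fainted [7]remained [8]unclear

The displaced element is "a journalist" (word 2).
It is linked across 1 clause boundary (Ø).
It functions as the subject of "fainted", so the gap sits immediately after word 5 ("announced").
Base order: Pablo announced a journalist fainted.

5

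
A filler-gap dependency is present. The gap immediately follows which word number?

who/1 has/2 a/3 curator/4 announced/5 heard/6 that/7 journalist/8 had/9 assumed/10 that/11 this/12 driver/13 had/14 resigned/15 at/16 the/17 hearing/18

5

The displaced element is "who" (word 1).
It is linked across 1 clause boundary (Ø).
It functions as the subject of "heard", so the gap sits immediately after word 5 ("announced").
Base order: A curator has announced that who heard that journalist had assumed that this driver had resigned at the hearing.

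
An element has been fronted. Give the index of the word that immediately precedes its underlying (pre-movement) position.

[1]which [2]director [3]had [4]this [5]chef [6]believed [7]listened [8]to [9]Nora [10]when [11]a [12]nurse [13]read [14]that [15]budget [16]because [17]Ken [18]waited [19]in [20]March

6

The displaced element is "which director" (word 2).
It is linked across 1 clause boundary (Ø).
It functions as the subject of "listened", so the gap sits immediately after word 6 ("believed").
Base order: This chef had believed that which director listened to Nora when a nurse read that budget because Ken waited in March.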